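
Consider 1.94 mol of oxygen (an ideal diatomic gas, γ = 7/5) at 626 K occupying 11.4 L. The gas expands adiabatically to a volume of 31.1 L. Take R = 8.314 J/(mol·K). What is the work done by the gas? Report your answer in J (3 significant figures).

Adiabatic: TV^(γ−1) = const with γ = 7/5.
T₂ = T₁ (V₁/V₂)^(γ−1) = 626 × (11.4/31.1)^0.4 = 626 × 0.6694 = 419 K.
W_by = nCᵥ(T₁ − T₂) = (1.94)(20.79)(626 − 419) = 8346 J.

W ≈ 8350 J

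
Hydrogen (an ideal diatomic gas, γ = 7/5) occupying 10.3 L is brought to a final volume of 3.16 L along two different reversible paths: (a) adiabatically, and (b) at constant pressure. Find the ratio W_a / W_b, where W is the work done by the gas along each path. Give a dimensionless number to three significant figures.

W_a / W_b ≈ 2.18

Path (a) adiabatic: W = P₁V₁(1 − (V₁/V₂)^(γ−1))/(γ−1) → W_a/(P₁V₁) = -1.511.
Path (b) isobaric: W = P₁(V₂ − V₁) → W_b/(P₁V₁) = -0.6932.
W_a / W_b = -1.511 / -0.6932 = 2.179.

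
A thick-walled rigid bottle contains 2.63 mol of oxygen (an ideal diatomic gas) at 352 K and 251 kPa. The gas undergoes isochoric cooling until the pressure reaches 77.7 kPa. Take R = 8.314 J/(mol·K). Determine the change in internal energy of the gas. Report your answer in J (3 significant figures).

Constant volume ⇒ W = 0, so Q = ΔU = nCᵥΔT with Cᵥ = 5R/2 = 20.79 J/(mol·K).
At constant V, T₂/T₁ = P₂/P₁ ⇒ ΔT = T₁(P₂/P₁ − 1) = 352·(77.7/251 − 1) = -243 K.
ΔU = (2.63)(20.79)(-243) = -13285 J.

ΔU ≈ -13300 J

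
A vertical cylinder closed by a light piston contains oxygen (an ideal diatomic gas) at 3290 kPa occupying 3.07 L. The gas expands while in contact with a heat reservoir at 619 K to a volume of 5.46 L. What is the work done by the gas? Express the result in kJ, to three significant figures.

W ≈ 5.82 kJ

Isothermal: W = nRT ln(V₂/V₁) = P₁V₁ ln(V₂/V₁).
P₁V₁ = (3290 kPa)(3.07 L) = 10100 J.
W = 10100 × ln(5.46/3.07) = 10100 × 0.5758
W_by_gas = 5815 J.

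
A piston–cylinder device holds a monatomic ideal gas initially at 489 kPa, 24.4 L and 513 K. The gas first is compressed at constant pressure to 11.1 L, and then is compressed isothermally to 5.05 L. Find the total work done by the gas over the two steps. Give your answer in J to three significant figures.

W_total ≈ -10800 J

Step 1 (isobaric): W = PΔV = (489 kPa)(11.1 − 24.4 L) = -6504 J.
After step 1: P = 489 kPa, V = 11.1 L, T = 233.4 K.
Step 2 (isothermal): W = P₁V₁ ln(V₂/V₁) = (5428) ln(5.05/11.1) = -4275 J.
W_total = -6504 − 4275 = -10778 J.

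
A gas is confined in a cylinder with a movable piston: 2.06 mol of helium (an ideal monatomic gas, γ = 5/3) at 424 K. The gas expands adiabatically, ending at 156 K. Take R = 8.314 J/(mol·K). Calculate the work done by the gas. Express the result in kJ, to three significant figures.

W ≈ 6.88 kJ

Adiabatic ⇒ Q = 0, so W_by = −ΔU = nCᵥ(T₁ − T₂).
Cᵥ = 3R/2 = 12.47 J/(mol·K).
W = (2.06)(12.47)(424 − 156) = 6885 J.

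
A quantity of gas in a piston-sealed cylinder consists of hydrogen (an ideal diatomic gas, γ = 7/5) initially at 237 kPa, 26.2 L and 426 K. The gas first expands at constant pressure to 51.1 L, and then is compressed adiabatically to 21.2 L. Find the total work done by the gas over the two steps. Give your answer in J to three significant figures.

W_total ≈ -6870 J

Step 1 (isobaric): W = PΔV = (237 kPa)(51.1 − 26.2 L) = 5901 J.
After step 1: P = 237 kPa, V = 51.1 L, T = 830.9 K.
Step 2 (adiabatic): W = (P₁V₁ − P₂V₂)/(γ−1) = (12111 − 17219)/0.4 = -12770 J.
W_total = 5901 − 12770 = -6869 J.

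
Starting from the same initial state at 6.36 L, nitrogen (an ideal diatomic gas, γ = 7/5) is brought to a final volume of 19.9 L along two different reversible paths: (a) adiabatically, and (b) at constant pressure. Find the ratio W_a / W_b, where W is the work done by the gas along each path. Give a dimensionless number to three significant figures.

Path (a) adiabatic: W = P₁V₁(1 − (V₁/V₂)^(γ−1))/(γ−1) → W_a/(P₁V₁) = 0.9159.
Path (b) isobaric: W = P₁(V₂ − V₁) → W_b/(P₁V₁) = 2.129.
W_a / W_b = 0.9159 / 2.129 = 0.4302.

W_a / W_b ≈ 0.430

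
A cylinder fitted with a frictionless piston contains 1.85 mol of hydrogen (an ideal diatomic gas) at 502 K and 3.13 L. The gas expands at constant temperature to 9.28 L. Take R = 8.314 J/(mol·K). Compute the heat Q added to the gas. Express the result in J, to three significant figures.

Isothermal ⇒ ΔU = 0, so Q = W = nRT ln(V₂/V₁).
Q = (1.85)(8.314)(502) ln(9.28/3.13) = 7721 × 1.087 = 8392 J.

Q ≈ 8390 J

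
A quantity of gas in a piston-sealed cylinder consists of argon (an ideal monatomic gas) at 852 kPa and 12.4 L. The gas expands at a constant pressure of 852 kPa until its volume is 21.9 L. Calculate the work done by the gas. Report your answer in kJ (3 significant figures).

W ≈ 8.09 kJ

Isobaric: W = P ΔV.
W = (852 kPa)(21.9 − 12.4 L) = (852)(9.5) = 8094 J.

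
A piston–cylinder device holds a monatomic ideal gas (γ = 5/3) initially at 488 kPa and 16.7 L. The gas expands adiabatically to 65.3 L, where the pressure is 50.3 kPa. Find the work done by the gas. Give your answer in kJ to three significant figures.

Adiabatic: W = (P₁V₁ − P₂V₂)/(γ − 1) with γ = 5/3.
P₁V₁ = 8150 J, P₂V₂ = 3285 J.
W = (8150 − 3285) / 0.6667 = 7298 J.

W ≈ 7.30 kJ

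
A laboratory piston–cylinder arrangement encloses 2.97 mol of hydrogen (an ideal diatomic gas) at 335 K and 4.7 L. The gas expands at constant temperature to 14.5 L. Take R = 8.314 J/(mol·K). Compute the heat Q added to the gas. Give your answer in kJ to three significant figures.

Q ≈ 9.32 kJ

Isothermal ⇒ ΔU = 0, so Q = W = nRT ln(V₂/V₁).
Q = (2.97)(8.314)(335) ln(14.5/4.7) = 8272 × 1.127 = 9319 J.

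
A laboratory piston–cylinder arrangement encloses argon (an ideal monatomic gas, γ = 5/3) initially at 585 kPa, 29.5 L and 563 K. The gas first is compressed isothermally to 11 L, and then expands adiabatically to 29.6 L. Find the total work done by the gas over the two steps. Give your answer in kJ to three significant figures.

W_total ≈ -4.52 kJ

Step 1 (isothermal): W = P₁V₁ ln(V₂/V₁) = (17258) ln(11/29.5) = -17024 J.
After step 1: P = 1569 kPa, V = 11 L, T = 563 K.
Step 2 (adiabatic): W = (P₁V₁ − P₂V₂)/(γ−1) = (17258 − 8920)/0.667 = 12506 J.
W_total = -17024 + 12506 = -4519 J.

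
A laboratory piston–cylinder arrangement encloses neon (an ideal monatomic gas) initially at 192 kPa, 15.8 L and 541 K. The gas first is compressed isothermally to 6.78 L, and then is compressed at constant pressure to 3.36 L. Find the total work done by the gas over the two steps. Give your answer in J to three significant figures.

W_total ≈ -4100 J

Step 1 (isothermal): W = P₁V₁ ln(V₂/V₁) = (3034) ln(6.78/15.8) = -2567 J.
After step 1: P = 447.4 kPa, V = 6.78 L, T = 541 K.
Step 2 (isobaric): W = PΔV = (447.4 kPa)(3.36 − 6.78 L) = -1530 J.
W_total = -2567 − 1530 = -4097 J.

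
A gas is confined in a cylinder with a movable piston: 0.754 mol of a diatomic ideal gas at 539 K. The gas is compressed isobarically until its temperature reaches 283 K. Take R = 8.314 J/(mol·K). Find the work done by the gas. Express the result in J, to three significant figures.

W ≈ -1600 J

Isobaric: W = P ΔV = nR ΔT.
W = (0.754)(8.314)(283 − 539) = -1605 J.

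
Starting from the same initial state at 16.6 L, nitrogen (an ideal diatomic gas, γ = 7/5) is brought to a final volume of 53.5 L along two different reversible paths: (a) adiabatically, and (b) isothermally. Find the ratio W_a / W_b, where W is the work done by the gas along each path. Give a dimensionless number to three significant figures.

W_a / W_b ≈ 0.799

Path (a) adiabatic: W = P₁V₁(1 − (V₁/V₂)^(γ−1))/(γ−1) → W_a/(P₁V₁) = 0.9345.
Path (b) isothermal: W = P₁V₁ ln(V₂/V₁) → W_b/(P₁V₁) = 1.17.
W_a / W_b = 0.9345 / 1.17 = 0.7986.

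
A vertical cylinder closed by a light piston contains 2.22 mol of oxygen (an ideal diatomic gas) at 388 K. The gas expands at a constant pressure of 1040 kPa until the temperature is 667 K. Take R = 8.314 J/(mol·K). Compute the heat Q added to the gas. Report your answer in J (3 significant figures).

Isobaric: W = nRΔT = (2.22)(8.314)(279) = 5150 J.
ΔU = nCᵥΔT with Cᵥ = 5R/2: ΔU = (2.22)(20.79)(279) = 12874 J.
Q = ΔU + W = 12874 + 5150 = 18023 J.

Q ≈ 18000 J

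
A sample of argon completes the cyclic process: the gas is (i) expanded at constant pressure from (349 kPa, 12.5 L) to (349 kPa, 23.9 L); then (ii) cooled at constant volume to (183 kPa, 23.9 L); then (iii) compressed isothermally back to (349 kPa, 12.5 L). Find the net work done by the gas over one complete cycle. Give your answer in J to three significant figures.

Leg (i): W = PΔV = (349)(23.9 − 12.5) = 3979 J.
Leg (ii): W = 0.
Leg (iii): W = PᵢVᵢ ln(V_f/Vᵢ) = (4374) ln(12.5/23.9) = -2835 J.
W_net = 3979 − 2835 = 1144 J.

W_net ≈ 1140 J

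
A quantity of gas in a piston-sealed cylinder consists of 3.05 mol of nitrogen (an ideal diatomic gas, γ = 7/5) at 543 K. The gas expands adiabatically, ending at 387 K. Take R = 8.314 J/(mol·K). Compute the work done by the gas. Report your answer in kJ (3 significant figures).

W ≈ 9.89 kJ

Adiabatic ⇒ Q = 0, so W_by = −ΔU = nCᵥ(T₁ − T₂).
Cᵥ = 5R/2 = 20.79 J/(mol·K).
W = (3.05)(20.79)(543 − 387) = 9890 J.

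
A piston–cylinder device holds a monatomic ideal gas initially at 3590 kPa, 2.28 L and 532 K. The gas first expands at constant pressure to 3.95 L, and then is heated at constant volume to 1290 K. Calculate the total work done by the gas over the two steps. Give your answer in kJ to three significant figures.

Step 1 (isobaric): W = PΔV = (3590 kPa)(3.95 − 2.28 L) = 5995 J.
Step 2 (isochoric): W = 0 (constant volume).
W_total = 5995 + 0 = 5995 J.

W_total ≈ 6.00 kJ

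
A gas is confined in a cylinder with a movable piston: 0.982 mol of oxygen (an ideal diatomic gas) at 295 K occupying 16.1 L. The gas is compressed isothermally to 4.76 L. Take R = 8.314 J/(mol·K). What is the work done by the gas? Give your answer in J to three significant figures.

Isothermal: W = nRT ln(V₂/V₁).
W = (0.982)(8.314)(295) × ln(4.76/16.1)
  = 2408 × -1.219
W_by_gas = -2935 J.

W ≈ -2930 J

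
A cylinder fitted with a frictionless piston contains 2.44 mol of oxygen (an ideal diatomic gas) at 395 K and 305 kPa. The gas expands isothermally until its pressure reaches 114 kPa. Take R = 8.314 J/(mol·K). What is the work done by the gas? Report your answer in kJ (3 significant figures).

W ≈ 7.89 kJ

Isothermal process: W = nRT ln(V₂/V₁) = nRT ln(P₁/P₂).
W = (2.44)(8.314)(395) × ln(305/114)
  = 8013 × ln(2.675) = 8013 × 0.9841
W_by_gas = 7886 J.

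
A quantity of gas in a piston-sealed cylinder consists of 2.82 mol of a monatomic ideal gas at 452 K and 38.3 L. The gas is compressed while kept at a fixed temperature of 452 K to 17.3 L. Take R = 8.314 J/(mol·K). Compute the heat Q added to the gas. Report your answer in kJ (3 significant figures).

Isothermal ⇒ ΔU = 0, so Q = W = nRT ln(V₂/V₁).
Q = (2.82)(8.314)(452) ln(17.3/38.3) = 10597 × -0.7947 = -8422 J.

Q ≈ -8.42 kJ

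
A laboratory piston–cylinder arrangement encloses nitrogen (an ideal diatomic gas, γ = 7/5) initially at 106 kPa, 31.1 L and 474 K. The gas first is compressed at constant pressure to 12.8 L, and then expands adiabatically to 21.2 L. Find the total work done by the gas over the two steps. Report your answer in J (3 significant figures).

Step 1 (isobaric): W = PΔV = (106 kPa)(12.8 − 31.1 L) = -1940 J.
After step 1: P = 106 kPa, V = 12.8 L, T = 195.1 K.
Step 2 (adiabatic): W = (P₁V₁ − P₂V₂)/(γ−1) = (1357 − 1109)/0.4 = 619.9 J.
W_total = -1940 + 619.9 = -1320 J.

W_total ≈ -1320 J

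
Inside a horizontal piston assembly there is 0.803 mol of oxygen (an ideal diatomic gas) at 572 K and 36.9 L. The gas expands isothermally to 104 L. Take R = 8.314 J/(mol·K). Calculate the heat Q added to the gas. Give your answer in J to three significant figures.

Isothermal ⇒ ΔU = 0, so Q = W = nRT ln(V₂/V₁).
Q = (0.803)(8.314)(572) ln(104/36.9) = 3819 × 1.036 = 3957 J.

Q ≈ 3960 J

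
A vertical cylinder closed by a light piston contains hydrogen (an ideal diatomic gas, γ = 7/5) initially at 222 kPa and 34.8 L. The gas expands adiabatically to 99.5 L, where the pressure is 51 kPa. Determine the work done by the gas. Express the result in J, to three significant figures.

Adiabatic: W = (P₁V₁ − P₂V₂)/(γ − 1) with γ = 7/5.
P₁V₁ = 7726 J, P₂V₂ = 5074 J.
W = (7726 − 5074) / 0.4 = 6628 J.

W ≈ 6630 J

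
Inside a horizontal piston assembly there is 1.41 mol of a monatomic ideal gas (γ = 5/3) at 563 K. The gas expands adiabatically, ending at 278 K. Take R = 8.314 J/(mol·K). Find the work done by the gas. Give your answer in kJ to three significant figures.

W ≈ 5.01 kJ

Adiabatic ⇒ Q = 0, so W_by = −ΔU = nCᵥ(T₁ − T₂).
Cᵥ = 3R/2 = 12.47 J/(mol·K).
W = (1.41)(12.47)(563 − 278) = 5011 J.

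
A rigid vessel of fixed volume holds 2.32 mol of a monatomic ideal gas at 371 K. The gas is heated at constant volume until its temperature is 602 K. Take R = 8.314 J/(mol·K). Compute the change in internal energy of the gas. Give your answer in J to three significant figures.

ΔU ≈ 6680 J

Constant volume ⇒ W = 0, so Q = ΔU = nCᵥΔT with Cᵥ = 3R/2 = 12.47 J/(mol·K).
ΔU = (2.32)(12.47)(602 − 371) = 6683 J.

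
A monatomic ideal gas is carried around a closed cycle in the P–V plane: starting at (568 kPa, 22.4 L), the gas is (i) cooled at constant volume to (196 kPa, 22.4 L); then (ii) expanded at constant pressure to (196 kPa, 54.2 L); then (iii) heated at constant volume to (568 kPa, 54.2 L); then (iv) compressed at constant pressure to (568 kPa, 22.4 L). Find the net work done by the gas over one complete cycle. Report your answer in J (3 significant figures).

Constant-volume legs do no work.
W(ii) = (196)(54.2 − 22.4) = 6233 J; W(iv) = (568)(22.4 − 54.2) = -18062 J.
W_net = 6233 − 18062 = -11830 J (the counter-clockwise enclosed area).

W_net ≈ -11800 J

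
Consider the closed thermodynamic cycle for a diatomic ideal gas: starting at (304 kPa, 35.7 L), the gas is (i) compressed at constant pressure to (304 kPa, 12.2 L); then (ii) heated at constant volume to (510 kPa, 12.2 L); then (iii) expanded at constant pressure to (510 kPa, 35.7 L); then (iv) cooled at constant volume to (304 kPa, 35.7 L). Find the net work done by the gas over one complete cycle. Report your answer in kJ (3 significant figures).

Constant-volume legs do no work.
W(i) = (304)(12.2 − 35.7) = -7144 J; W(iii) = (510)(35.7 − 12.2) = 11985 J.
W_net = -7144 + 11985 = 4841 J (the clockwise enclosed area).

W_net ≈ 4.84 kJ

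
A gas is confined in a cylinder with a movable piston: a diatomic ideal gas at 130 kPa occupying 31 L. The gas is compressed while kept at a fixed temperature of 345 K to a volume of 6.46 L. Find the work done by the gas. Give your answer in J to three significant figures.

Isothermal: W = nRT ln(V₂/V₁) = P₁V₁ ln(V₂/V₁).
P₁V₁ = (130 kPa)(31 L) = 4030 J.
W = 4030 × ln(6.46/31) = 4030 × -1.568
W_by_gas = -6320 J.

W ≈ -6320 J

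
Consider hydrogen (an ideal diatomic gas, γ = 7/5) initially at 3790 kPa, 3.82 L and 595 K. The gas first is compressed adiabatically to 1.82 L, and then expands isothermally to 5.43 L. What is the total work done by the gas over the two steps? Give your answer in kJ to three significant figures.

Step 1 (adiabatic): W = (P₁V₁ − P₂V₂)/(γ−1) = (14478 − 19476)/0.4 = -12495 J.
After step 1: P = 10701 kPa, V = 1.82 L, T = 800.4 K.
Step 2 (isothermal): W = P₁V₁ ln(V₂/V₁) = (19476) ln(5.43/1.82) = 21289 J.
W_total = -12495 + 21289 = 8794 J.

W_total ≈ 8.79 kJ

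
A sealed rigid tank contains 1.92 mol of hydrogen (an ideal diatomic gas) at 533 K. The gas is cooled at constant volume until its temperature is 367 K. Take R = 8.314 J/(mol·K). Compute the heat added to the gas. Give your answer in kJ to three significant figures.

Q ≈ -6.62 kJ

Constant volume ⇒ W = 0, so Q = ΔU = nCᵥΔT with Cᵥ = 5R/2 = 20.79 J/(mol·K).
ΔU = (1.92)(20.79)(367 − 533) = -6625 J.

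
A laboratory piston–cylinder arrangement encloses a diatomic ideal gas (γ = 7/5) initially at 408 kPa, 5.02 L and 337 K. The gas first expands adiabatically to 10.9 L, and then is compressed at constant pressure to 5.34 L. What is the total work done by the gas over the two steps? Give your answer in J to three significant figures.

Step 1 (adiabatic): W = (P₁V₁ − P₂V₂)/(γ−1) = (2048 − 1502)/0.4 = 1365 J.
After step 1: P = 137.8 kPa, V = 10.9 L, T = 247.1 K.
Step 2 (isobaric): W = PΔV = (137.8 kPa)(5.34 − 10.9 L) = -766.2 J.
W_total = 1365 − 766.2 = 599.2 J.

W_total ≈ 599 J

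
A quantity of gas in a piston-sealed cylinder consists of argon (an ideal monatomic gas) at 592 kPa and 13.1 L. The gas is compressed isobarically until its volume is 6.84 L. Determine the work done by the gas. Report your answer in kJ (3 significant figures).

W ≈ -3.71 kJ

Isobaric: W = P ΔV.
W = (592 kPa)(6.84 − 13.1 L) = (592)(-6.26) = -3706 J.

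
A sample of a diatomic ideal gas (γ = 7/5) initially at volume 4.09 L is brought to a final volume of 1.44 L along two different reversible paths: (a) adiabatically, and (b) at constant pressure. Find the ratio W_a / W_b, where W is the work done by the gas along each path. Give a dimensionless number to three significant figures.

W_a / W_b ≈ 2.00

Path (a) adiabatic: W = P₁V₁(1 − (V₁/V₂)^(γ−1))/(γ−1) → W_a/(P₁V₁) = -1.296.
Path (b) isobaric: W = P₁(V₂ − V₁) → W_b/(P₁V₁) = -0.6479.
W_a / W_b = -1.296 / -0.6479 = 2.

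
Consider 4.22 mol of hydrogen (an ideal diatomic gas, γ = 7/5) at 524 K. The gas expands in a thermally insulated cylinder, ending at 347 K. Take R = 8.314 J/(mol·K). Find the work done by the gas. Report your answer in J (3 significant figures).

Adiabatic ⇒ Q = 0, so W_by = −ΔU = nCᵥ(T₁ − T₂).
Cᵥ = 5R/2 = 20.79 J/(mol·K).
W = (4.22)(20.79)(524 − 347) = 15525 J.

W ≈ 15500 J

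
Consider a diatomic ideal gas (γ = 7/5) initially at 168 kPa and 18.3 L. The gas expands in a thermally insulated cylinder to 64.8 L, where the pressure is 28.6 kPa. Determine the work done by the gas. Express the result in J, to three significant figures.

W ≈ 3050 J

Adiabatic: W = (P₁V₁ − P₂V₂)/(γ − 1) with γ = 7/5.
P₁V₁ = 3074 J, P₂V₂ = 1853 J.
W = (3074 − 1853) / 0.4 = 3053 J.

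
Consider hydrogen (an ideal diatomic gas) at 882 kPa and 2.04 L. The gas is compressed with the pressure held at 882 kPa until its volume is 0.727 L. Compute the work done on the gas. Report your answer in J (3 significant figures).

W ≈ 1160 J

Isobaric: W = P ΔV.
W = (882 kPa)(0.727 − 2.04 L) = (882)(-1.313) = -1158 J.
Work on gas = −W_by = 1158 J.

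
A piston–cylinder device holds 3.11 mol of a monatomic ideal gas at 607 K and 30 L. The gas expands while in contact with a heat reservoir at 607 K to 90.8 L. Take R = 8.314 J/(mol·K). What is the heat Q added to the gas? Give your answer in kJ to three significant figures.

Isothermal ⇒ ΔU = 0, so Q = W = nRT ln(V₂/V₁).
Q = (3.11)(8.314)(607) ln(90.8/30) = 15695 × 1.107 = 17382 J.

Q ≈ 17.4 kJ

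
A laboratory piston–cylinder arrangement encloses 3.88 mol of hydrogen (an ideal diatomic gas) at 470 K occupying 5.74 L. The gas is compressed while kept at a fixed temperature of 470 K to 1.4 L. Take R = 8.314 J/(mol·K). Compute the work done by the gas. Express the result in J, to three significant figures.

Isothermal: W = nRT ln(V₂/V₁).
W = (3.88)(8.314)(470) × ln(1.4/5.74)
  = 15161 × -1.411
W_by_gas = -21393 J.

W ≈ -21400 J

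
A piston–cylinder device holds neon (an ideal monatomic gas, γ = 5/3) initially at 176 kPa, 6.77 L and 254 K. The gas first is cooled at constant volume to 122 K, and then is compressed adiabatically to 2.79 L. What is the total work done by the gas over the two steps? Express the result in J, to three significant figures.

Step 1 (isochoric): W = 0 (constant volume).
After step 1: P = 84.54 kPa (V unchanged).
Step 2 (adiabatic): W = (P₁V₁ − P₂V₂)/(γ−1) = (572.3 − 1033)/0.667 = -691.7 J.
W_total = 0 − 691.7 = -691.7 J.

W_total ≈ -692 J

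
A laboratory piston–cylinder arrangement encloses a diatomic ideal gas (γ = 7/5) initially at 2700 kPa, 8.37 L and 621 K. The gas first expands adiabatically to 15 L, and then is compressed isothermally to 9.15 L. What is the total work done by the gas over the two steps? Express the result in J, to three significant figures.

Step 1 (adiabatic): W = (P₁V₁ − P₂V₂)/(γ−1) = (22599 − 17895)/0.4 = 11759 J.
After step 1: P = 1193 kPa, V = 15 L, T = 491.8 K.
Step 2 (isothermal): W = P₁V₁ ln(V₂/V₁) = (17895) ln(9.15/15) = -8846 J.
W_total = 11759 − 8846 = 2913 J.

W_total ≈ 2910 J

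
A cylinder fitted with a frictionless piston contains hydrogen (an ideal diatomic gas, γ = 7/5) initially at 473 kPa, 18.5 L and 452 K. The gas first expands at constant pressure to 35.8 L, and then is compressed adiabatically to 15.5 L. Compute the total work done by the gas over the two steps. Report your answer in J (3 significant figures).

W_total ≈ -8650 J

Step 1 (isobaric): W = PΔV = (473 kPa)(35.8 − 18.5 L) = 8183 J.
After step 1: P = 473 kPa, V = 35.8 L, T = 874.7 K.
Step 2 (adiabatic): W = (P₁V₁ − P₂V₂)/(γ−1) = (16933 − 23668)/0.4 = -16837 J.
W_total = 8183 − 16837 = -8654 J.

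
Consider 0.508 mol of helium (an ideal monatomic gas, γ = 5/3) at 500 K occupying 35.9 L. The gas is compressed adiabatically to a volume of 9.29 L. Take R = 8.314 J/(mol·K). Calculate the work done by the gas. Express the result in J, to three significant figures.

W ≈ -4630 J

Adiabatic: TV^(γ−1) = const with γ = 5/3.
T₂ = T₁ (V₁/V₂)^(γ−1) = 500 × (35.9/9.29)^0.667 = 500 × 2.463 = 1231 K.
W_by = nCᵥ(T₁ − T₂) = (0.508)(12.47)(500 − 1231) = -4633 J.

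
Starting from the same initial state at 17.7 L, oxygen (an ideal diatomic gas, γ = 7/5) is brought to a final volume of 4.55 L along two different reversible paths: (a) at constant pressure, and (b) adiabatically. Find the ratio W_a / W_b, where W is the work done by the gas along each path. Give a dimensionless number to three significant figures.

Path (a) isobaric: W = P₁(V₂ − V₁) → W_a/(P₁V₁) = -0.7429.
Path (b) adiabatic: W = P₁V₁(1 − (V₁/V₂)^(γ−1))/(γ−1) → W_b/(P₁V₁) = -1.805.
W_a / W_b = -0.7429 / -1.805 = 0.4117.

W_a / W_b ≈ 0.412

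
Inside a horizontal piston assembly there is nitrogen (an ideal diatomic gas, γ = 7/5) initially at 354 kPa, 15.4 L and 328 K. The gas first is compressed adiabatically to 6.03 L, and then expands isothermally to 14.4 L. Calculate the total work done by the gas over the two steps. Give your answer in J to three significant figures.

Step 1 (adiabatic): W = (P₁V₁ − P₂V₂)/(γ−1) = (5452 − 7932)/0.4 = -6202 J.
After step 1: P = 1315 kPa, V = 6.03 L, T = 477.3 K.
Step 2 (isothermal): W = P₁V₁ ln(V₂/V₁) = (7932) ln(14.4/6.03) = 6905 J.
W_total = -6202 + 6905 = 703 J.

W_total ≈ 703 J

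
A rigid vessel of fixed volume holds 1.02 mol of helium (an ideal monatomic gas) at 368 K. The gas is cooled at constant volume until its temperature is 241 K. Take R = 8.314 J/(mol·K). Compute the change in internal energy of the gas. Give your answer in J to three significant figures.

Constant volume ⇒ W = 0, so Q = ΔU = nCᵥΔT with Cᵥ = 3R/2 = 12.47 J/(mol·K).
ΔU = (1.02)(12.47)(241 − 368) = -1615 J.

ΔU ≈ -1620 J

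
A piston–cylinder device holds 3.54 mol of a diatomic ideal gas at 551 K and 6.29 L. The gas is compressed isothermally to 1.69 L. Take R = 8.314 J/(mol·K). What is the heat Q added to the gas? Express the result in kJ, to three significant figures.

Q ≈ -21.3 kJ

Isothermal ⇒ ΔU = 0, so Q = W = nRT ln(V₂/V₁).
Q = (3.54)(8.314)(551) ln(1.69/6.29) = 16217 × -1.314 = -21313 J.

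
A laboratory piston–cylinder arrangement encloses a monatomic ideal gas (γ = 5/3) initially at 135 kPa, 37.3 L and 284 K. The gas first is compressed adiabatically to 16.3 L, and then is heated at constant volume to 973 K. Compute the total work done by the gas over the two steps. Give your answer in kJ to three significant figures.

Step 1 (adiabatic): W = (P₁V₁ − P₂V₂)/(γ−1) = (5036 − 8744)/0.667 = -5563 J.
Step 2 (isochoric): W = 0 (constant volume).
W_total = -5563 + 0 = -5563 J.

W_total ≈ -5.56 kJ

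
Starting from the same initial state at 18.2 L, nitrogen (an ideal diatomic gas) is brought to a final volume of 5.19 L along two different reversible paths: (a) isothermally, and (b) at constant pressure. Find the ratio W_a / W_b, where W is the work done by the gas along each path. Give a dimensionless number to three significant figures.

Path (a) isothermal: W = P₁V₁ ln(V₂/V₁) → W_a/(P₁V₁) = -1.255.
Path (b) isobaric: W = P₁(V₂ − V₁) → W_b/(P₁V₁) = -0.7148.
W_a / W_b = -1.255 / -0.7148 = 1.755.

W_a / W_b ≈ 1.76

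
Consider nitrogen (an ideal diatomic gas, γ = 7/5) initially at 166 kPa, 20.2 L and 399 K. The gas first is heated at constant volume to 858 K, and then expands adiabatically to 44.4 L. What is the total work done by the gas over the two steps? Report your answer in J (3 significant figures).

W_total ≈ 4870 J

Step 1 (isochoric): W = 0 (constant volume).
After step 1: P = 357 kPa (V unchanged).
Step 2 (adiabatic): W = (P₁V₁ − P₂V₂)/(γ−1) = (7211 − 5262)/0.4 = 4871 J.
W_total = 0 + 4871 = 4871 J.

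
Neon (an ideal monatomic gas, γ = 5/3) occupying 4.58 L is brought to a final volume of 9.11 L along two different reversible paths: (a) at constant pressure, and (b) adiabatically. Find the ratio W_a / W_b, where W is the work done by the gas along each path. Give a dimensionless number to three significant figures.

W_a / W_b ≈ 1.79

Path (a) isobaric: W = P₁(V₂ − V₁) → W_a/(P₁V₁) = 0.9891.
Path (b) adiabatic: W = P₁V₁(1 − (V₁/V₂)^(γ−1))/(γ−1) → W_b/(P₁V₁) = 0.5516.
W_a / W_b = 0.9891 / 0.5516 = 1.793.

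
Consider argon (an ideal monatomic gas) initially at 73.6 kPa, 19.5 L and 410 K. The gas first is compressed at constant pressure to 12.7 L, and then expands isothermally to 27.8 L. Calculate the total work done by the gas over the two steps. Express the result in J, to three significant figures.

Step 1 (isobaric): W = PΔV = (73.6 kPa)(12.7 − 19.5 L) = -500.5 J.
After step 1: P = 73.6 kPa, V = 12.7 L, T = 267 K.
Step 2 (isothermal): W = P₁V₁ ln(V₂/V₁) = (934.7) ln(27.8/12.7) = 732.3 J.
W_total = -500.5 + 732.3 = 231.8 J.

W_total ≈ 232 J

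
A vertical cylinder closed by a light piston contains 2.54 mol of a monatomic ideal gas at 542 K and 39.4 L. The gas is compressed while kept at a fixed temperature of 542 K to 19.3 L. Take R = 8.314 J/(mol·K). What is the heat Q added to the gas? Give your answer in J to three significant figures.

Q ≈ -8170 J

Isothermal ⇒ ΔU = 0, so Q = W = nRT ln(V₂/V₁).
Q = (2.54)(8.314)(542) ln(19.3/39.4) = 11446 × -0.7137 = -8168 J.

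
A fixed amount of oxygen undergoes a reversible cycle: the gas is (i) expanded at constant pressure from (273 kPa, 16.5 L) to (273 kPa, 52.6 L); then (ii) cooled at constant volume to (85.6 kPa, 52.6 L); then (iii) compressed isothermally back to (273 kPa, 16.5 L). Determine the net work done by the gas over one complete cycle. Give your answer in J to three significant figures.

W_net ≈ 4640 J

Leg (i): W = PΔV = (273)(52.6 − 16.5) = 9855 J.
Leg (ii): W = 0.
Leg (iii): W = PᵢVᵢ ln(V_f/Vᵢ) = (4503) ln(16.5/52.6) = -5220 J.
W_net = 9855 − 5220 = 4635 J.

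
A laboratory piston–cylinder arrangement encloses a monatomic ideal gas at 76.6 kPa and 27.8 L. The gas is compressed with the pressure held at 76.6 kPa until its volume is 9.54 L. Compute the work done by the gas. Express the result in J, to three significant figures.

Isobaric: W = P ΔV.
W = (76.6 kPa)(9.54 − 27.8 L) = (76.6)(-18.26) = -1399 J.

W ≈ -1400 J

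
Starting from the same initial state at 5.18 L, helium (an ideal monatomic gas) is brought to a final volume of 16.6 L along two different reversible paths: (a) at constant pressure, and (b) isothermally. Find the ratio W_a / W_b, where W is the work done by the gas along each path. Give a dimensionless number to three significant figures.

Path (a) isobaric: W = P₁(V₂ − V₁) → W_a/(P₁V₁) = 2.205.
Path (b) isothermal: W = P₁V₁ ln(V₂/V₁) → W_b/(P₁V₁) = 1.165.
W_a / W_b = 2.205 / 1.165 = 1.893.

W_a / W_b ≈ 1.89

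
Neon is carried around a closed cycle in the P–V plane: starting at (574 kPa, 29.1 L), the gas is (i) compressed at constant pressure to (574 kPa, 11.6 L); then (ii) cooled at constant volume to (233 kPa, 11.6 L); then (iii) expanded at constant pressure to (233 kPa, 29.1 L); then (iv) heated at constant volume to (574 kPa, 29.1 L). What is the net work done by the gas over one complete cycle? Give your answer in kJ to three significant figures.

Constant-volume legs do no work.
W(i) = (574)(11.6 − 29.1) = -10045 J; W(iii) = (233)(29.1 − 11.6) = 4078 J.
W_net = -10045 + 4078 = -5968 J (the counter-clockwise enclosed area).

W_net ≈ -5.97 kJ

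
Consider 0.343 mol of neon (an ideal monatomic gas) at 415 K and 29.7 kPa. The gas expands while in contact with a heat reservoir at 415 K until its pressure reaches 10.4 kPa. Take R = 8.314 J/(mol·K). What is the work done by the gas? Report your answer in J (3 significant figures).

Isothermal process: W = nRT ln(V₂/V₁) = nRT ln(P₁/P₂).
W = (0.343)(8.314)(415) × ln(29.7/10.4)
  = 1183 × ln(2.856) = 1183 × 1.049
W_by_gas = 1242 J.

W ≈ 1240 J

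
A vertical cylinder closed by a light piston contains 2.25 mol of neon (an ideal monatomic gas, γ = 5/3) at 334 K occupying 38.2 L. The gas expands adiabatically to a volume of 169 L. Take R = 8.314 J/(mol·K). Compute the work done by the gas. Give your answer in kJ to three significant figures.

Adiabatic: TV^(γ−1) = const with γ = 5/3.
T₂ = T₁ (V₁/V₂)^(γ−1) = 334 × (38.2/169)^0.667 = 334 × 0.3711 = 123.9 K.
W_by = nCᵥ(T₁ − T₂) = (2.25)(12.47)(334 − 123.9) = 5894 J.

W ≈ 5.89 kJ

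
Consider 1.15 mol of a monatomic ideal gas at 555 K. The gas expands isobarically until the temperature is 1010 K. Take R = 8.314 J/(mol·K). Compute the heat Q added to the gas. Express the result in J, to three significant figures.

Isobaric: W = nRΔT = (1.15)(8.314)(455) = 4350 J.
ΔU = nCᵥΔT with Cᵥ = 3R/2: ΔU = (1.15)(12.47)(455) = 6525 J.
Q = ΔU + W = 6525 + 4350 = 10876 J.

Q ≈ 10900 J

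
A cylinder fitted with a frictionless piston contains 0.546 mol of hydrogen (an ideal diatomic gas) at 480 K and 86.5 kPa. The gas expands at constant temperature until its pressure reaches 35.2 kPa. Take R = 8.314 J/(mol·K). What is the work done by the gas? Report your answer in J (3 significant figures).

Isothermal process: W = nRT ln(V₂/V₁) = nRT ln(P₁/P₂).
W = (0.546)(8.314)(480) × ln(86.5/35.2)
  = 2179 × ln(2.457) = 2179 × 0.8991
W_by_gas = 1959 J.

W ≈ 1960 J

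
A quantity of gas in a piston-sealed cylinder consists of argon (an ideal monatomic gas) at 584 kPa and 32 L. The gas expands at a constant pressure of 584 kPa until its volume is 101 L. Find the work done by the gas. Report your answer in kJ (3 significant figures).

W ≈ 40.3 kJ

Isobaric: W = P ΔV.
W = (584 kPa)(101 − 32 L) = (584)(69) = 40296 J.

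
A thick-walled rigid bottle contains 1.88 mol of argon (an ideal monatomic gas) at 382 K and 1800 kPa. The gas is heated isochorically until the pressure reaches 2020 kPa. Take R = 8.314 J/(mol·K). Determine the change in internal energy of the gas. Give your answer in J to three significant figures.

ΔU ≈ 1090 J

Constant volume ⇒ W = 0, so Q = ΔU = nCᵥΔT with Cᵥ = 3R/2 = 12.47 J/(mol·K).
At constant V, T₂/T₁ = P₂/P₁ ⇒ ΔT = T₁(P₂/P₁ − 1) = 382·(2020/1800 − 1) = 46.69 K.
ΔU = (1.88)(12.47)(46.69) = 1095 J.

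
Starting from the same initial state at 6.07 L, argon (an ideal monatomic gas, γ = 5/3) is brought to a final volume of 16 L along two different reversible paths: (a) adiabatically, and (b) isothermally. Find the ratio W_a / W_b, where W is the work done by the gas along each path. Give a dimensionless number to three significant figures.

Path (a) adiabatic: W = P₁V₁(1 − (V₁/V₂)^(γ−1))/(γ−1) → W_a/(P₁V₁) = 0.7139.
Path (b) isothermal: W = P₁V₁ ln(V₂/V₁) → W_b/(P₁V₁) = 0.9692.
W_a / W_b = 0.7139 / 0.9692 = 0.7366.

W_a / W_b ≈ 0.737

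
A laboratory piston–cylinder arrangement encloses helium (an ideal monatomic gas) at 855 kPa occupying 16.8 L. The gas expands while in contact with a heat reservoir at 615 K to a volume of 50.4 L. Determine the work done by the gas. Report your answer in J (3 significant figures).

Isothermal: W = nRT ln(V₂/V₁) = P₁V₁ ln(V₂/V₁).
P₁V₁ = (855 kPa)(16.8 L) = 14364 J.
W = 14364 × ln(50.4/16.8) = 14364 × 1.099
W_by_gas = 15780 J.

W ≈ 15800 J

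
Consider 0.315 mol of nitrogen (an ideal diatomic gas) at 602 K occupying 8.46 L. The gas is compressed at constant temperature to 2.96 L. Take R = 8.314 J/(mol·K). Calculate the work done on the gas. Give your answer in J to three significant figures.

W ≈ 1660 J

Isothermal: W = nRT ln(V₂/V₁).
W = (0.315)(8.314)(602) × ln(2.96/8.46)
  = 1577 × -1.05
W_by_gas = -1656 J; work on gas = −W_by = 1656 J.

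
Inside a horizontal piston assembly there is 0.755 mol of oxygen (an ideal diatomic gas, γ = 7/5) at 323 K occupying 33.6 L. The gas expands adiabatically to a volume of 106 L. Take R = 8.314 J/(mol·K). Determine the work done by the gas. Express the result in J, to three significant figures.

W ≈ 1870 J

Adiabatic: TV^(γ−1) = const with γ = 7/5.
T₂ = T₁ (V₁/V₂)^(γ−1) = 323 × (33.6/106)^0.4 = 323 × 0.6316 = 204 K.
W_by = nCᵥ(T₁ − T₂) = (0.755)(20.79)(323 − 204) = 1868 J.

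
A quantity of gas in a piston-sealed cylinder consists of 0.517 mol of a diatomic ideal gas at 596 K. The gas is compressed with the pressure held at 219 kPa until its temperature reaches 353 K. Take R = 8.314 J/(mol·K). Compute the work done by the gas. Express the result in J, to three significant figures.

W ≈ -1040 J

Isobaric: W = P ΔV = nR ΔT.
W = (0.517)(8.314)(353 − 596) = -1044 J.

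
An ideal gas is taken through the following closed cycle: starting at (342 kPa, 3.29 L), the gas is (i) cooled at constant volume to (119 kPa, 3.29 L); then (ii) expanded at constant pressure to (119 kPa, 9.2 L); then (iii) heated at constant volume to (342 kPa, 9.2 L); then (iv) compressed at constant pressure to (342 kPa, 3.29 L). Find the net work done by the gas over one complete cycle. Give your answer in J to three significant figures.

W_net ≈ -1320 J

Constant-volume legs do no work.
W(ii) = (119)(9.2 − 3.29) = 703.3 J; W(iv) = (342)(3.29 − 9.2) = -2021 J.
W_net = 703.3 − 2021 = -1318 J (the counter-clockwise enclosed area).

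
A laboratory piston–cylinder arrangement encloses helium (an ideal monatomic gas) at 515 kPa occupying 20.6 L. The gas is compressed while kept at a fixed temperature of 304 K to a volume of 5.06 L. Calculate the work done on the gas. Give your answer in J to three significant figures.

W ≈ 14900 J

Isothermal: W = nRT ln(V₂/V₁) = P₁V₁ ln(V₂/V₁).
P₁V₁ = (515 kPa)(20.6 L) = 10609 J.
W = 10609 × ln(5.06/20.6) = 10609 × -1.404
W_by_gas = -14894 J; work on gas = −W_by = 14894 J.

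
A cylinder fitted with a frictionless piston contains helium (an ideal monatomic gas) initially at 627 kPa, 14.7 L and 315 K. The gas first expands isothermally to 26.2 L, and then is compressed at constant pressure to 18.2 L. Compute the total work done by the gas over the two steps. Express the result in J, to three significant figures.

Step 1 (isothermal): W = P₁V₁ ln(V₂/V₁) = (9217) ln(26.2/14.7) = 5327 J.
After step 1: P = 351.8 kPa, V = 26.2 L, T = 315 K.
Step 2 (isobaric): W = PΔV = (351.8 kPa)(18.2 − 26.2 L) = -2814 J.
W_total = 5327 − 2814 = 2512 J.

W_total ≈ 2510 J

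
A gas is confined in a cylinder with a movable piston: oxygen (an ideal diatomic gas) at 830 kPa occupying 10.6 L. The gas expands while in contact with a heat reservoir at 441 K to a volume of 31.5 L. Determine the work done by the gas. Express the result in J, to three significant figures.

W ≈ 9580 J

Isothermal: W = nRT ln(V₂/V₁) = P₁V₁ ln(V₂/V₁).
P₁V₁ = (830 kPa)(10.6 L) = 8798 J.
W = 8798 × ln(31.5/10.6) = 8798 × 1.089
W_by_gas = 9582 J.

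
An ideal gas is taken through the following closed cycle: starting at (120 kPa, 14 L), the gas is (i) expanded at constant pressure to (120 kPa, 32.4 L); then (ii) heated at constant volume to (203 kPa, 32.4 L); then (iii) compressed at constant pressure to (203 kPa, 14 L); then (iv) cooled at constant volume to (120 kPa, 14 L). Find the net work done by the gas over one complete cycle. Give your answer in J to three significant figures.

W_net ≈ -1530 J

Constant-volume legs do no work.
W(i) = (120)(32.4 − 14) = 2208 J; W(iii) = (203)(14 − 32.4) = -3735 J.
W_net = 2208 − 3735 = -1527 J (the counter-clockwise enclosed area).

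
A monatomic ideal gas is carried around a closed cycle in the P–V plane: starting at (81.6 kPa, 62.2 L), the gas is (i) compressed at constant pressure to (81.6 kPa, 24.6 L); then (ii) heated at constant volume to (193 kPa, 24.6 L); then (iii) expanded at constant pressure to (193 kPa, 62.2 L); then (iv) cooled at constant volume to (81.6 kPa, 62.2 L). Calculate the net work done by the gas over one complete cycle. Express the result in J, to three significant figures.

Constant-volume legs do no work.
W(i) = (81.6)(24.6 − 62.2) = -3068 J; W(iii) = (193)(62.2 − 24.6) = 7257 J.
W_net = -3068 + 7257 = 4189 J (the clockwise enclosed area).

W_net ≈ 4190 J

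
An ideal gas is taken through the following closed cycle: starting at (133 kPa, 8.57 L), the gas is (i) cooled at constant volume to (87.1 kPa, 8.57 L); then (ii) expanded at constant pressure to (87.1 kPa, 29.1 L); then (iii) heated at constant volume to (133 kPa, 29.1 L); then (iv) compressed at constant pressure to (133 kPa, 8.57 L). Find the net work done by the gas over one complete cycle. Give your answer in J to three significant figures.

W_net ≈ -942 J

Constant-volume legs do no work.
W(ii) = (87.1)(29.1 − 8.57) = 1788 J; W(iv) = (133)(8.57 − 29.1) = -2730 J.
W_net = 1788 − 2730 = -942.3 J (the counter-clockwise enclosed area).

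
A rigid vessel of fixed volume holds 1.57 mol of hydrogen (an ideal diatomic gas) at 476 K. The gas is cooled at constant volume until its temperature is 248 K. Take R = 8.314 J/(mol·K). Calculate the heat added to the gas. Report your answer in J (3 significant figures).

Q ≈ -7440 J

Constant volume ⇒ W = 0, so Q = ΔU = nCᵥΔT with Cᵥ = 5R/2 = 20.79 J/(mol·K).
ΔU = (1.57)(20.79)(248 − 476) = -7440 J.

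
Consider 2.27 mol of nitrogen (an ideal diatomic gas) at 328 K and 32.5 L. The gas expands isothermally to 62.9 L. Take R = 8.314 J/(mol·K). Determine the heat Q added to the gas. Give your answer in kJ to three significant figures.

Isothermal ⇒ ΔU = 0, so Q = W = nRT ln(V₂/V₁).
Q = (2.27)(8.314)(328) ln(62.9/32.5) = 6190 × 0.6603 = 4087 J.

Q ≈ 4.09 kJ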